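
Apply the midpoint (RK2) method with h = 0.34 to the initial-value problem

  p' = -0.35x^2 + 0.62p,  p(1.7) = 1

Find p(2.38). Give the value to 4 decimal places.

0.3291

Midpoint: k1 = f(x_n, p_n); k2 = f(x_n + h/2, p_n + (h/2)·k1); p_{n+1} = p_n + h·k2.
x=1.700000, p=1.000000:
  k1 = f(1.700000, 1.000000) = -0.391500
  k2 = f(1.870000, 0.933445) = -0.645179
  p ← 1.000000 + 0.34·(-0.645179) = 0.780639
x=2.040000, p=0.780639:
  k1 = f(2.040000, 0.780639) = -0.972564
  k2 = f(2.210000, 0.615303) = -1.327947
  p ← 0.780639 + 0.34·(-1.327947) = 0.329137
p(2.38) ≈ 0.3291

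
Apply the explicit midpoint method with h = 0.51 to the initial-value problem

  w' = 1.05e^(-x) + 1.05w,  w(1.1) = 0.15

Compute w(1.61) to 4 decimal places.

0.4377

Midpoint: k1 = f(x_n, w_n); k2 = f(x_n + h/2, w_n + (h/2)·k1); w_{n+1} = w_n + h·k2.
x=1.100000, w=0.150000:
  k1 = f(1.100000, 0.150000) = 0.507015
  k2 = f(1.355000, 0.279289) = 0.564098
  w ← 0.150000 + 0.51·0.564098 = 0.437690
w(1.61) ≈ 0.4377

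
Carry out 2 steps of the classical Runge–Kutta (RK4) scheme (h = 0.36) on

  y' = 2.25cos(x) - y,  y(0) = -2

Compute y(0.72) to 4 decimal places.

RK4: k1 = f(x_n, y_n); k2 = f(x_n + h/2, y_n + (h/2)·k1); k3 = f(x_n + h/2, y_n + (h/2)·k2); k4 = f(x_n + h, y_n + h·k3); y_{n+1} = y_n + (h/6)·(k1 + 2k2 + 2k3 + k4).
x=0.000000, y=-2.000000:
  k1 = f(0.000000, -2.000000) = 4.250000
  k2 = f(0.180000, -1.235000) = 3.448648
  k3 = f(0.180000, -1.379243) = 3.592892
  k4 = f(0.360000, -0.706559) = 2.812327
  y ← -2.000000 + (0.36/6)·(k1 + 2k2 + 2k3 + k4) = -0.731276
x=0.360000, y=-0.731276:
  k1 = f(0.360000, -0.731276) = 2.837043
  k2 = f(0.540000, -0.220608) = 2.150452
  k3 = f(0.540000, -0.344194) = 2.274039
  k4 = f(0.720000, 0.087378) = 1.604185
  y ← -0.731276 + (0.36/6)·(k1 + 2k2 + 2k3 + k4) = 0.066137
y(0.72) ≈ 0.0661

0.0661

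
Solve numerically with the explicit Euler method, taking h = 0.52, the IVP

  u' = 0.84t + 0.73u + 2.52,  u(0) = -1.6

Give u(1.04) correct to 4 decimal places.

Euler: u_{n+1} = u_n + h·f(t_n, u_n).
t=0.000000, u=-1.600000: f=1.352000 → u ← -1.600000 + 0.52·1.352000 = -0.896960
t=0.520000, u=-0.896960: f=2.302019 → u ← -0.896960 + 0.52·2.302019 = 0.300090
u(1.04) ≈ 0.3001

0.3001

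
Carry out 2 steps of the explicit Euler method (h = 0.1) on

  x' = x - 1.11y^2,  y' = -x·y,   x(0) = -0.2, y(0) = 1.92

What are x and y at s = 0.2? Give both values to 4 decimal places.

Euler on (x,y): x_{n+1} = x_n + h·x', y_{n+1} = y_n + h·y'.
0.000000: (-0.200000, 1.920000); f=(-4.291904, 0.384000) → (-0.629190, 1.958400)
0.100000: (-0.629190, 1.958400); f=(-4.886407, 1.232206) → (-1.117831, 2.081621)
(x(0.2), y(0.2)) ≈ (-1.1178, 2.0816)

-1.1178, 2.0816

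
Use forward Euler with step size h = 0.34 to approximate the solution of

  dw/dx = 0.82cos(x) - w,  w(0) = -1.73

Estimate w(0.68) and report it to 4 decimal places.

-0.3067

Euler: w_{n+1} = w_n + h·f(x_n, w_n).
x=0.000000, w=-1.730000: f=2.550000 → w ← -1.730000 + 0.34·2.550000 = -0.863000
x=0.340000, w=-0.863000: f=1.636059 → w ← -0.863000 + 0.34·1.636059 = -0.306740
w(0.68) ≈ -0.3067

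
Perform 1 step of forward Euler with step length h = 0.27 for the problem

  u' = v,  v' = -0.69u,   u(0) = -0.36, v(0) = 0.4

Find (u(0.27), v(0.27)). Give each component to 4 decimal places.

-0.2520, 0.4671

Euler on (u,v): u_{n+1} = u_n + h·u', v_{n+1} = v_n + h·v'.
0.000000: (-0.360000, 0.400000); f=(0.400000, 0.248400) → (-0.252000, 0.467068)
(u(0.27), v(0.27)) ≈ (-0.2520, 0.4671)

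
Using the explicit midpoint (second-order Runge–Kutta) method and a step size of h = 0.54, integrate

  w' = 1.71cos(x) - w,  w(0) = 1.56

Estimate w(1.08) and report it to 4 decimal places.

Midpoint: k1 = f(x_n, w_n); k2 = f(x_n + h/2, w_n + (h/2)·k1); w_{n+1} = w_n + h·k2.
x=0.000000, w=1.560000:
  k1 = f(0.000000, 1.560000) = 0.150000
  k2 = f(0.270000, 1.600500) = 0.047548
  w ← 1.560000 + 0.54·0.047548 = 1.585676
x=0.540000, w=1.585676:
  k1 = f(0.540000, 1.585676) = -0.118994
  k2 = f(0.810000, 1.553548) = -0.374505
  w ← 1.585676 + 0.54·(-0.374505) = 1.383443
w(1.08) ≈ 1.3834

1.3834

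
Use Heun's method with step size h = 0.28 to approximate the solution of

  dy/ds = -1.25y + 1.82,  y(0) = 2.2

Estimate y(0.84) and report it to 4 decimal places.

Heun: k1 = f(s_n, y_n); k2 = f(s_n + h, y_n + h·k1); y_{n+1} = y_n + (h/2)·(k1 + k2).
s=0.000000, y=2.200000:
  k1 = f(0.000000, 2.200000) = -0.930000
  k2 = f(0.280000, 1.939600) = -0.604500
  y ← 2.200000 + (0.28/2)·(-0.930000 + (-0.604500)) = 1.985170
s=0.280000, y=1.985170:
  k1 = f(0.280000, 1.985170) = -0.661463
  k2 = f(0.560000, 1.799961) = -0.429951
  y ← 1.985170 + (0.28/2)·(-0.661463 + (-0.429951)) = 1.832372
s=0.560000, y=1.832372:
  k1 = f(0.560000, 1.832372) = -0.470465
  k2 = f(0.840000, 1.700642) = -0.305802
  y ← 1.832372 + (0.28/2)·(-0.470465 + (-0.305802)) = 1.723695
y(0.84) ≈ 1.7237

1.7237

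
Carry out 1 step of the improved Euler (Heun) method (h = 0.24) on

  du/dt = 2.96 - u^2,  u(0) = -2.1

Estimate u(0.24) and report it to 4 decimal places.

-2.6379

Heun: k1 = f(t_n, u_n); k2 = f(t_n + h, u_n + h·k1); u_{n+1} = u_n + (h/2)·(k1 + k2).
t=0.000000, u=-2.100000:
  k1 = f(0.000000, -2.100000) = -1.450000
  k2 = f(0.240000, -2.448000) = -3.032704
  u ← -2.100000 + (0.24/2)·(-1.450000 + (-3.032704)) = -2.637924
u(0.24) ≈ -2.6379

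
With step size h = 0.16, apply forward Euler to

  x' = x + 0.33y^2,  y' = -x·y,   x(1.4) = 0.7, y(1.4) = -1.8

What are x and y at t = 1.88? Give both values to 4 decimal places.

1.5751, -1.0721

Euler on (x,y): x_{n+1} = x_n + h·x', y_{n+1} = y_n + h·y'.
1.400000: (0.700000, -1.800000); f=(1.769200, 1.260000) → (0.983072, -1.598400)
1.560000: (0.983072, -1.598400); f=(1.826183, 1.571342) → (1.275261, -1.346985)
1.720000: (1.275261, -1.346985); f=(1.874003, 1.717758) → (1.575102, -1.072144)
(x(1.88), y(1.88)) ≈ (1.5751, -1.0721)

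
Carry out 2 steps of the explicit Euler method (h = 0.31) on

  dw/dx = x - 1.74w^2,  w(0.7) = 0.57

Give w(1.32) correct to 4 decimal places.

Euler: w_{n+1} = w_n + h·f(x_n, w_n).
x=0.700000, w=0.570000: f=0.134674 → w ← 0.570000 + 0.31·0.134674 = 0.611749
x=1.010000, w=0.611749: f=0.358828 → w ← 0.611749 + 0.31·0.358828 = 0.722986
w(1.32) ≈ 0.7230

0.7230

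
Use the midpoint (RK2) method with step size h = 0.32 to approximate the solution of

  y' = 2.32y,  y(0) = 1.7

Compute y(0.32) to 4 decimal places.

Midpoint: k1 = f(t_n, y_n); k2 = f(t_n + h/2, y_n + (h/2)·k1); y_{n+1} = y_n + h·k2.
t=0.000000, y=1.700000:
  k1 = f(0.000000, 1.700000) = 3.944000
  k2 = f(0.160000, 2.331040) = 5.408013
  y ← 1.700000 + 0.32·5.408013 = 3.430564
y(0.32) ≈ 3.4306

3.4306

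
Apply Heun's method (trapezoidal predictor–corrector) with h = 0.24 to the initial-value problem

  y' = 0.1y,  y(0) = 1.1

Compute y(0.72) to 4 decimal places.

Heun: k1 = f(s_n, y_n); k2 = f(s_n + h, y_n + h·k1); y_{n+1} = y_n + (h/2)·(k1 + k2).
s=0.000000, y=1.100000:
  k1 = f(0.000000, 1.100000) = 0.110000
  k2 = f(0.240000, 1.126400) = 0.112640
  y ← 1.100000 + (0.24/2)·(0.110000 + 0.112640) = 1.126717
s=0.240000, y=1.126717:
  k1 = f(0.240000, 1.126717) = 0.112672
  k2 = f(0.480000, 1.153758) = 0.115376
  y ← 1.126717 + (0.24/2)·(0.112672 + 0.115376) = 1.154082
s=0.480000, y=1.154082:
  k1 = f(0.480000, 1.154082) = 0.115408
  k2 = f(0.720000, 1.181780) = 0.118178
  y ← 1.154082 + (0.24/2)·(0.115408 + 0.118178) = 1.182113
y(0.72) ≈ 1.1821

1.1821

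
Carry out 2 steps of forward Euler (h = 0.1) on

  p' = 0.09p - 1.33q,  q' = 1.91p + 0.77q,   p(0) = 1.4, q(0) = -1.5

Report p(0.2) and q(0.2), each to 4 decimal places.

1.8059, -1.1440

Euler on (p,q): p_{n+1} = p_n + h·p', q_{n+1} = q_n + h·q'.
0.000000: (1.400000, -1.500000); f=(2.121000, 1.519000) → (1.612100, -1.348100)
0.100000: (1.612100, -1.348100); f=(1.938062, 2.041074) → (1.805906, -1.143993)
(p(0.2), q(0.2)) ≈ (1.8059, -1.1440)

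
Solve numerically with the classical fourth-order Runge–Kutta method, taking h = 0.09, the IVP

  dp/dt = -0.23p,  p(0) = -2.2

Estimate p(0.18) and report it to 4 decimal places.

RK4: k1 = f(t_n, p_n); k2 = f(t_n + h/2, p_n + (h/2)·k1); k3 = f(t_n + h/2, p_n + (h/2)·k2); k4 = f(t_n + h, p_n + h·k3); p_{n+1} = p_n + (h/6)·(k1 + 2k2 + 2k3 + k4).
t=0.000000, p=-2.200000:
  k1 = f(0.000000, -2.200000) = 0.506000
  k2 = f(0.045000, -2.177230) = 0.500763
  k3 = f(0.045000, -2.177466) = 0.500817
  k4 = f(0.090000, -2.154926) = 0.495633
  p ← -2.200000 + (0.09/6)·(k1 + 2k2 + 2k3 + k4) = -2.154928
t=0.090000, p=-2.154928:
  k1 = f(0.090000, -2.154928) = 0.495633
  k2 = f(0.135000, -2.132625) = 0.490504
  k3 = f(0.135000, -2.132855) = 0.490557
  k4 = f(0.180000, -2.110778) = 0.485479
  p ← -2.154928 + (0.09/6)·(k1 + 2k2 + 2k3 + k4) = -2.110780
p(0.18) ≈ -2.1108

-2.1108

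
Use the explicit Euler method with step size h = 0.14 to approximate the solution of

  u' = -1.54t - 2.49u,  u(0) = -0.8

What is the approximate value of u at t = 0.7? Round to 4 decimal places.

-0.3075

Euler: u_{n+1} = u_n + h·f(t_n, u_n).
t=0.000000, u=-0.800000: f=1.992000 → u ← -0.800000 + 0.14·1.992000 = -0.521120
t=0.140000, u=-0.521120: f=1.081989 → u ← -0.521120 + 0.14·1.081989 = -0.369642
t=0.280000, u=-0.369642: f=0.489208 → u ← -0.369642 + 0.14·0.489208 = -0.301153
t=0.420000, u=-0.301153: f=0.103070 → u ← -0.301153 + 0.14·0.103070 = -0.286723
t=0.560000, u=-0.286723: f=-0.148460 → u ← -0.286723 + 0.14·(-0.148460) = -0.307507
u(0.7) ≈ -0.3075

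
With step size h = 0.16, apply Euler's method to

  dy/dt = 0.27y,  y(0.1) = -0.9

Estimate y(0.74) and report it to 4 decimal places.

-1.0659

Euler: y_{n+1} = y_n + h·f(t_n, y_n).
t=0.100000, y=-0.900000: f=-0.243000 → y ← -0.900000 + 0.16·(-0.243000) = -0.938880
t=0.260000, y=-0.938880: f=-0.253498 → y ← -0.938880 + 0.16·(-0.253498) = -0.979440
t=0.420000, y=-0.979440: f=-0.264449 → y ← -0.979440 + 0.16·(-0.264449) = -1.021751
t=0.580000, y=-1.021751: f=-0.275873 → y ← -1.021751 + 0.16·(-0.275873) = -1.065891
y(0.74) ≈ -1.0659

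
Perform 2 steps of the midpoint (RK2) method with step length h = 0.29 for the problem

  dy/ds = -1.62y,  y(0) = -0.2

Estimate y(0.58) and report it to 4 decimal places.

Midpoint: k1 = f(s_n, y_n); k2 = f(s_n + h/2, y_n + (h/2)·k1); y_{n+1} = y_n + h·k2.
s=0.000000, y=-0.200000:
  k1 = f(0.000000, -0.200000) = 0.324000
  k2 = f(0.145000, -0.153020) = 0.247892
  y ← -0.200000 + 0.29·0.247892 = -0.128111
s=0.290000, y=-0.128111:
  k1 = f(0.290000, -0.128111) = 0.207540
  k2 = f(0.435000, -0.098018) = 0.158789
  y ← -0.128111 + 0.29·0.158789 = -0.082062
y(0.58) ≈ -0.0821

-0.0821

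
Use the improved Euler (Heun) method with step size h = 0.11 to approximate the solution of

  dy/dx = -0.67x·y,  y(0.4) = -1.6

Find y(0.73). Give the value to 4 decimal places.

-1.4121

Heun: k1 = f(x_n, y_n); k2 = f(x_n + h, y_n + h·k1); y_{n+1} = y_n + (h/2)·(k1 + k2).
x=0.400000, y=-1.600000:
  k1 = f(0.400000, -1.600000) = 0.428800
  k2 = f(0.510000, -1.552832) = 0.530603
  y ← -1.600000 + (0.11/2)·(0.428800 + 0.530603) = -1.547233
x=0.510000, y=-1.547233:
  k1 = f(0.510000, -1.547233) = 0.528689
  k2 = f(0.620000, -1.489077) = 0.618563
  y ← -1.547233 + (0.11/2)·(0.528689 + 0.618563) = -1.484134
x=0.620000, y=-1.484134:
  k1 = f(0.620000, -1.484134) = 0.616509
  k2 = f(0.730000, -1.416318) = 0.692721
  y ← -1.484134 + (0.11/2)·(0.616509 + 0.692721) = -1.412126
y(0.73) ≈ -1.4121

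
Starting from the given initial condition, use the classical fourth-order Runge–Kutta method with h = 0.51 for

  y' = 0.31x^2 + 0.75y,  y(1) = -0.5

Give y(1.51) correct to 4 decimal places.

RK4: k1 = f(x_n, y_n); k2 = f(x_n + h/2, y_n + (h/2)·k1); k3 = f(x_n + h/2, y_n + (h/2)·k2); k4 = f(x_n + h, y_n + h·k3); y_{n+1} = y_n + (h/6)·(k1 + 2k2 + 2k3 + k4).
x=1.000000, y=-0.500000:
  k1 = f(1.000000, -0.500000) = -0.065000
  k2 = f(1.255000, -0.516575) = 0.100826
  k3 = f(1.255000, -0.474289) = 0.132541
  k4 = f(1.510000, -0.432404) = 0.382528
  y ← -0.500000 + (0.51/6)·(k1 + 2k2 + 2k3 + k4) = -0.433338
y(1.51) ≈ -0.4333

-0.4333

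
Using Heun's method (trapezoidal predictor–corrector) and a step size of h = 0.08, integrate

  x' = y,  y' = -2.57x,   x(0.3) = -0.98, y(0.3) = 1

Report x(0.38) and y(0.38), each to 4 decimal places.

Heun on (x,y): k1 = f(t_n, state_n); k2 = f(t_n + h, state_n + h·k1); state_{n+1} = state_n + (h/2)·(k1 + k2).
0.300000: (-0.980000, 1.000000)
  k1 = (1.000000, 2.518600)
  predictor → (-0.900000, 1.201488)
  k2 = (1.201488, 2.313000)
  → (-0.891940, 1.193264)
(x(0.38), y(0.38)) ≈ (-0.8919, 1.1933)

-0.8919, 1.1933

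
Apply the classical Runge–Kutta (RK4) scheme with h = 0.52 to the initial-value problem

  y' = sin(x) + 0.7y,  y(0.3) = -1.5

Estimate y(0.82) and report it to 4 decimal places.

-1.8375

RK4: k1 = f(x_n, y_n); k2 = f(x_n + h/2, y_n + (h/2)·k1); k3 = f(x_n + h/2, y_n + (h/2)·k2); k4 = f(x_n + h, y_n + h·k3); y_{n+1} = y_n + (h/6)·(k1 + 2k2 + 2k3 + k4).
x=0.300000, y=-1.500000:
  k1 = f(0.300000, -1.500000) = -0.754480
  k2 = f(0.560000, -1.696165) = -0.656129
  k3 = f(0.560000, -1.670594) = -0.638229
  k4 = f(0.820000, -1.831879) = -0.551170
  y ← -1.500000 + (0.52/6)·(k1 + 2k2 + 2k3 + k4) = -1.837512
y(0.82) ≈ -1.8375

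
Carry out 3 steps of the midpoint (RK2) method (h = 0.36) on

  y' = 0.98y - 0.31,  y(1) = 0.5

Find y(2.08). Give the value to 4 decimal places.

Midpoint: k1 = f(x_n, y_n); k2 = f(x_n + h/2, y_n + (h/2)·k1); y_{n+1} = y_n + h·k2.
x=1.000000, y=0.500000:
  k1 = f(1.000000, 0.500000) = 0.180000
  k2 = f(1.180000, 0.532400) = 0.211752
  y ← 0.500000 + 0.36·0.211752 = 0.576231
x=1.360000, y=0.576231:
  k1 = f(1.360000, 0.576231) = 0.254706
  k2 = f(1.540000, 0.622078) = 0.299636
  y ← 0.576231 + 0.36·0.299636 = 0.684100
x=1.720000, y=0.684100:
  k1 = f(1.720000, 0.684100) = 0.360418
  k2 = f(1.900000, 0.748975) = 0.423995
  y ← 0.684100 + 0.36·0.423995 = 0.836738
y(2.08) ≈ 0.8367

0.8367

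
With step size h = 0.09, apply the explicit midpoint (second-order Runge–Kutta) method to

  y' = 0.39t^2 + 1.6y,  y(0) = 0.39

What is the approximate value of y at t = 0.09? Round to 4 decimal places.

0.4503

Midpoint: k1 = f(t_n, y_n); k2 = f(t_n + h/2, y_n + (h/2)·k1); y_{n+1} = y_n + h·k2.
t=0.000000, y=0.390000:
  k1 = f(0.000000, 0.390000) = 0.624000
  k2 = f(0.045000, 0.418080) = 0.669718
  y ← 0.390000 + 0.09·0.669718 = 0.450275
y(0.09) ≈ 0.4503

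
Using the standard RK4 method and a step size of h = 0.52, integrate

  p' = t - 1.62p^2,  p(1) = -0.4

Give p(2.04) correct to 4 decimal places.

0.8405

RK4: k1 = f(t_n, p_n); k2 = f(t_n + h/2, p_n + (h/2)·k1); k3 = f(t_n + h/2, p_n + (h/2)·k2); k4 = f(t_n + h, p_n + h·k3); p_{n+1} = p_n + (h/6)·(k1 + 2k2 + 2k3 + k4).
t=1.000000, p=-0.400000:
  k1 = f(1.000000, -0.400000) = 0.740800
  k2 = f(1.260000, -0.207392) = 1.190321
  k3 = f(1.260000, -0.090516) = 1.246727
  k4 = f(1.520000, 0.248298) = 1.420124
  p ← -0.400000 + (0.52/6)·(k1 + 2k2 + 2k3 + k4) = 0.209702
t=1.520000, p=0.209702:
  k1 = f(1.520000, 0.209702) = 1.448761
  k2 = f(1.780000, 0.586380) = 1.222978
  k3 = f(1.780000, 0.527676) = 1.328924
  k4 = f(2.040000, 0.900742) = 0.725634
  p ← 0.209702 + (0.52/6)·(k1 + 2k2 + 2k3 + k4) = 0.840479
p(2.04) ≈ 0.8405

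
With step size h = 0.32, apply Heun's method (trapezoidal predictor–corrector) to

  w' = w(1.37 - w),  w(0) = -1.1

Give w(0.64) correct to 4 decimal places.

Heun: k1 = f(t_n, w_n); k2 = f(t_n + h, w_n + h·k1); w_{n+1} = w_n + (h/2)·(k1 + k2).
t=0.000000, w=-1.100000:
  k1 = f(0.000000, -1.100000) = -2.717000
  k2 = f(0.320000, -1.969440) = -6.576827
  w ← -1.100000 + (0.32/2)·(-2.717000 + (-6.576827)) = -2.587012
t=0.320000, w=-2.587012:
  k1 = f(0.320000, -2.587012) = -10.236839
  k2 = f(0.640000, -5.862801) = -42.404471
  w ← -2.587012 + (0.32/2)·(-10.236839 + (-42.404471)) = -11.009622
w(0.64) ≈ -11.0096

-11.0096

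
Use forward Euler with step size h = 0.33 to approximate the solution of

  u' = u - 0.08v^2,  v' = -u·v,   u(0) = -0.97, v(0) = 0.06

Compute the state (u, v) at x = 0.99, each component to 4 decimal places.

Euler on (u,v): u_{n+1} = u_n + h·u', v_{n+1} = v_n + h·v'.
0.000000: (-0.970000, 0.060000); f=(-0.970288, 0.058200) → (-1.290195, 0.079206)
0.330000: (-1.290195, 0.079206); f=(-1.290697, 0.102191) → (-1.716125, 0.112929)
0.660000: (-1.716125, 0.112929); f=(-1.717145, 0.193800) → (-2.282783, 0.176883)
(u(0.99), v(0.99)) ≈ (-2.2828, 0.1769)

-2.2828, 0.1769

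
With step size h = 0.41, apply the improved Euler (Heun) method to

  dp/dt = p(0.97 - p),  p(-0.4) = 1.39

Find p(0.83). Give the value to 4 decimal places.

1.0769

Heun: k1 = f(t_n, p_n); k2 = f(t_n + h, p_n + h·k1); p_{n+1} = p_n + (h/2)·(k1 + k2).
t=-0.400000, p=1.390000:
  k1 = f(-0.400000, 1.390000) = -0.583800
  k2 = f(0.010000, 1.150642) = -0.207854
  p ← 1.390000 + (0.41/2)·(-0.583800 + (-0.207854)) = 1.227711
t=0.010000, p=1.227711:
  k1 = f(0.010000, 1.227711) = -0.316394
  k2 = f(0.420000, 1.097989) = -0.140531
  p ← 1.227711 + (0.41/2)·(-0.316394 + (-0.140531)) = 1.134041
t=0.420000, p=1.134041:
  k1 = f(0.420000, 1.134041) = -0.186030
  k2 = f(0.830000, 1.057769) = -0.092839
  p ← 1.134041 + (0.41/2)·(-0.186030 + (-0.092839)) = 1.076873
p(0.83) ≈ 1.0769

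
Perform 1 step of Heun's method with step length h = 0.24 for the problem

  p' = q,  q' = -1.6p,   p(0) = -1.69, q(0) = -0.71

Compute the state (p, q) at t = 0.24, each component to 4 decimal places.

-1.7825, -0.0283

Heun on (p,q): k1 = f(t_n, state_n); k2 = f(t_n + h, state_n + h·k1); state_{n+1} = state_n + (h/2)·(k1 + k2).
0.000000: (-1.690000, -0.710000)
  k1 = (-0.710000, 2.704000)
  predictor → (-1.860400, -0.061040)
  k2 = (-0.061040, 2.976640)
  → (-1.782525, -0.028323)
(p(0.24), q(0.24)) ≈ (-1.7825, -0.0283)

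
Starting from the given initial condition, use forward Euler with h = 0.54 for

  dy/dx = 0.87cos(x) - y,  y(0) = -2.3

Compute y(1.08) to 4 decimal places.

Euler: y_{n+1} = y_n + h·f(x_n, y_n).
x=0.000000, y=-2.300000: f=3.170000 → y ← -2.300000 + 0.54·3.170000 = -0.588200
x=0.540000, y=-0.588200: f=1.334407 → y ← -0.588200 + 0.54·1.334407 = 0.132380
y(1.08) ≈ 0.1324

0.1324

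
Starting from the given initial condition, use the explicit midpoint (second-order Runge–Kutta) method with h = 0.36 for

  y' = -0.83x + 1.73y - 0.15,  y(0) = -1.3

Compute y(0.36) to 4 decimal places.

Midpoint: k1 = f(x_n, y_n); k2 = f(x_n + h/2, y_n + (h/2)·k1); y_{n+1} = y_n + h·k2.
x=0.000000, y=-1.300000:
  k1 = f(0.000000, -1.300000) = -2.399000
  k2 = f(0.180000, -1.731820) = -3.295449
  y ← -1.300000 + 0.36·(-3.295449) = -2.486361
y(0.36) ≈ -2.4864

-2.4864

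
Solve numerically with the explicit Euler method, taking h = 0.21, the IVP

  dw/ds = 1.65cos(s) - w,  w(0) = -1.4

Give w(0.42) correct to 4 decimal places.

Euler: w_{n+1} = w_n + h·f(s_n, w_n).
s=0.000000, w=-1.400000: f=3.050000 → w ← -1.400000 + 0.21·3.050000 = -0.759500
s=0.210000, w=-0.759500: f=2.373251 → w ← -0.759500 + 0.21·2.373251 = -0.261117
w(0.42) ≈ -0.2611

-0.2611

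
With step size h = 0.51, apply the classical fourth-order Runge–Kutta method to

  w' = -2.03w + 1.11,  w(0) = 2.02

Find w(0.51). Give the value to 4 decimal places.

RK4: k1 = f(t_n, w_n); k2 = f(t_n + h/2, w_n + (h/2)·k1); k3 = f(t_n + h/2, w_n + (h/2)·k2); k4 = f(t_n + h, w_n + h·k3); w_{n+1} = w_n + (h/6)·(k1 + 2k2 + 2k3 + k4).
t=0.000000, w=2.020000:
  k1 = f(0.000000, 2.020000) = -2.990600
  k2 = f(0.255000, 1.257397) = -1.442516
  k3 = f(0.255000, 1.652158) = -2.243882
  k4 = f(0.510000, 0.875620) = -0.667509
  w ← 2.020000 + (0.51/6)·(k1 + 2k2 + 2k3 + k4) = 1.082373
w(0.51) ≈ 1.0824

1.0824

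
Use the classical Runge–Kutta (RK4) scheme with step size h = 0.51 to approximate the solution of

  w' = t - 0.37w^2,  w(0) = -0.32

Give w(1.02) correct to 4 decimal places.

0.1816

RK4: k1 = f(t_n, w_n); k2 = f(t_n + h/2, w_n + (h/2)·k1); k3 = f(t_n + h/2, w_n + (h/2)·k2); k4 = f(t_n + h, w_n + h·k3); w_{n+1} = w_n + (h/6)·(k1 + 2k2 + 2k3 + k4).
t=0.000000, w=-0.320000:
  k1 = f(0.000000, -0.320000) = -0.037888
  k2 = f(0.255000, -0.329661) = 0.214790
  k3 = f(0.255000, -0.265229) = 0.228972
  k4 = f(0.510000, -0.203224) = 0.494719
  w ← -0.320000 + (0.51/6)·(k1 + 2k2 + 2k3 + k4) = -0.205730
t=0.510000, w=-0.205730:
  k1 = f(0.510000, -0.205730) = 0.494340
  k2 = f(0.765000, -0.079673) = 0.762651
  k3 = f(0.765000, -0.011254) = 0.764953
  k4 = f(1.020000, 0.184396) = 1.007419
  w ← -0.205730 + (0.51/6)·(k1 + 2k2 + 2k3 + k4) = 0.181612
w(1.02) ≈ 0.1816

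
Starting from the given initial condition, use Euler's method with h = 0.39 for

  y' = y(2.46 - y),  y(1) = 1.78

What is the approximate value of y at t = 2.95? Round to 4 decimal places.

Euler: y_{n+1} = y_n + h·f(t_n, y_n).
t=1.000000, y=1.780000: f=1.210400 → y ← 1.780000 + 0.39·1.210400 = 2.252056
t=1.390000, y=2.252056: f=0.468302 → y ← 2.252056 + 0.39·0.468302 = 2.434694
t=1.780000, y=2.434694: f=0.061613 → y ← 2.434694 + 0.39·0.061613 = 2.458723
t=2.170000, y=2.458723: f=0.003140 → y ← 2.458723 + 0.39·0.003140 = 2.459948
t=2.560000, y=2.459948: f=0.000129 → y ← 2.459948 + 0.39·0.000129 = 2.459998
y(2.95) ≈ 2.4600

2.4600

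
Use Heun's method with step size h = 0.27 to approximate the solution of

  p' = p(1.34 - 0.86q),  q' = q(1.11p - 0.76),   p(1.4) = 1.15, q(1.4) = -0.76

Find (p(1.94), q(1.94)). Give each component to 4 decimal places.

Heun on (p,q): k1 = f(s_n, state_n); k2 = f(s_n + h, state_n + h·k1); state_{n+1} = state_n + (h/2)·(k1 + k2).
1.400000: (1.150000, -0.760000)
  k1 = (2.292640, -0.392540)
  predictor → (1.769013, -0.865986)
  k2 = (3.687946, -1.042304)
  → (1.957379, -0.953704)
1.670000: (1.957379, -0.953704)
  k1 = (4.228302, -1.347289)
  predictor → (3.099020, -1.317472)
  k2 = (7.663958, -3.530710)
  → (3.562834, -1.612234)
(p(1.94), q(1.94)) ≈ (3.5628, -1.6122)

3.5628, -1.6122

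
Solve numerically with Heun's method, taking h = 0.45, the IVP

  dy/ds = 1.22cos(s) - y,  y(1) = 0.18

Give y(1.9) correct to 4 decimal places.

0.0805

Heun: k1 = f(s_n, y_n); k2 = f(s_n + h, y_n + h·k1); y_{n+1} = y_n + (h/2)·(k1 + k2).
s=1.000000, y=0.180000:
  k1 = f(1.000000, 0.180000) = 0.479169
  k2 = f(1.450000, 0.395626) = -0.248613
  y ← 0.180000 + (0.45/2)·(0.479169 + (-0.248613)) = 0.231875
s=1.450000, y=0.231875:
  k1 = f(1.450000, 0.231875) = -0.084862
  k2 = f(1.900000, 0.193687) = -0.588101
  y ← 0.231875 + (0.45/2)·(-0.084862 + (-0.588101)) = 0.080459
y(1.9) ≈ 0.0805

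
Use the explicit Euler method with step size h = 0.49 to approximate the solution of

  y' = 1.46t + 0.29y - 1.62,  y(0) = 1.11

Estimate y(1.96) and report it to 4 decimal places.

0.2798

Euler: y_{n+1} = y_n + h·f(t_n, y_n).
t=0.000000, y=1.110000: f=-1.298100 → y ← 1.110000 + 0.49·(-1.298100) = 0.473931
t=0.490000, y=0.473931: f=-0.767160 → y ← 0.473931 + 0.49·(-0.767160) = 0.098023
t=0.980000, y=0.098023: f=-0.160773 → y ← 0.098023 + 0.49·(-0.160773) = 0.019244
t=1.470000, y=0.019244: f=0.531781 → y ← 0.019244 + 0.49·0.531781 = 0.279816
y(1.96) ≈ 0.2798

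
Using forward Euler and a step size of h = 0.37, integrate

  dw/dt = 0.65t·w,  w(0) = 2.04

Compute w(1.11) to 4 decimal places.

Euler: w_{n+1} = w_n + h·f(t_n, w_n).
t=0.000000, w=2.040000: f=0.000000 → w ← 2.040000 + 0.37·0.000000 = 2.040000
t=0.370000, w=2.040000: f=0.490620 → w ← 2.040000 + 0.37·0.490620 = 2.221529
t=0.740000, w=2.221529: f=1.068556 → w ← 2.221529 + 0.37·1.068556 = 2.616895
w(1.11) ≈ 2.6169

2.6169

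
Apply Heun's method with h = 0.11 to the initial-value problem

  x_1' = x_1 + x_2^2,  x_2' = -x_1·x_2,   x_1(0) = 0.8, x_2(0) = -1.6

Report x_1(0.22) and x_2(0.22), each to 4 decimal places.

Heun on (x_1,x_2): k1 = f(t_n, state_n); k2 = f(t_n + h, state_n + h·k1); state_{n+1} = state_n + (h/2)·(k1 + k2).
0.000000: (0.800000, -1.600000)
  k1 = (3.360000, 1.280000)
  predictor → (1.169600, -1.459200)
  k2 = (3.298865, 1.706680)
  → (1.166238, -1.435733)
0.110000: (1.166238, -1.435733)
  k1 = (3.227566, 1.674405)
  predictor → (1.521270, -1.251548)
  k2 = (3.087642, 1.903942)
  → (1.513574, -1.238923)
(x_1(0.22), x_2(0.22)) ≈ (1.5136, -1.2389)

1.5136, -1.2389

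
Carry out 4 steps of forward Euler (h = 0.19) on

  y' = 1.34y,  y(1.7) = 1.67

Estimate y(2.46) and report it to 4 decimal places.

Euler: y_{n+1} = y_n + h·f(s_n, y_n).
s=1.700000, y=1.670000: f=2.237800 → y ← 1.670000 + 0.19·2.237800 = 2.095182
s=1.890000, y=2.095182: f=2.807544 → y ← 2.095182 + 0.19·2.807544 = 2.628615
s=2.080000, y=2.628615: f=3.522345 → y ← 2.628615 + 0.19·3.522345 = 3.297861
s=2.270000, y=3.297861: f=4.419133 → y ← 3.297861 + 0.19·4.419133 = 4.137496
y(2.46) ≈ 4.1375

4.1375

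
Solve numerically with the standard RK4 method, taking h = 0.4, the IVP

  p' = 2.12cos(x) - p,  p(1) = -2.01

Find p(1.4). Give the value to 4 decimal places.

-1.1048

RK4: k1 = f(x_n, p_n); k2 = f(x_n + h/2, p_n + (h/2)·k1); k3 = f(x_n + h/2, p_n + (h/2)·k2); k4 = f(x_n + h, p_n + h·k3); p_{n+1} = p_n + (h/6)·(k1 + 2k2 + 2k3 + k4).
x=1.000000, p=-2.010000:
  k1 = f(1.000000, -2.010000) = 3.155441
  k2 = f(1.200000, -1.378912) = 2.147110
  k3 = f(1.200000, -1.580578) = 2.348776
  k4 = f(1.400000, -1.070489) = 1.430820
  p ← -2.010000 + (0.4/6)·(k1 + 2k2 + 2k3 + k4) = -1.104798
p(1.4) ≈ -1.1048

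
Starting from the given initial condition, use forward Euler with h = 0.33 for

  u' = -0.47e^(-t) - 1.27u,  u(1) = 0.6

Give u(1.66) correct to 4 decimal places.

0.1283

Euler: u_{n+1} = u_n + h·f(t_n, u_n).
t=1.000000, u=0.600000: f=-0.934903 → u ← 0.600000 + 0.33·(-0.934903) = 0.291482
t=1.330000, u=0.291482: f=-0.494486 → u ← 0.291482 + 0.33·(-0.494486) = 0.128301
u(1.66) ≈ 0.1283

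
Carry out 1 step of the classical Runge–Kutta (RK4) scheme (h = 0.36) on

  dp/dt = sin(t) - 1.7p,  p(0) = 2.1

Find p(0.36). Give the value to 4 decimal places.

RK4: k1 = f(t_n, p_n); k2 = f(t_n + h/2, p_n + (h/2)·k1); k3 = f(t_n + h/2, p_n + (h/2)·k2); k4 = f(t_n + h, p_n + h·k3); p_{n+1} = p_n + (h/6)·(k1 + 2k2 + 2k3 + k4).
t=0.000000, p=2.100000:
  k1 = f(0.000000, 2.100000) = -3.570000
  k2 = f(0.180000, 1.457400) = -2.298550
  k3 = f(0.180000, 1.686261) = -2.687614
  k4 = f(0.360000, 1.132459) = -1.572906
  p ← 2.100000 + (0.36/6)·(k1 + 2k2 + 2k3 + k4) = 1.193086
p(0.36) ≈ 1.1931

1.1931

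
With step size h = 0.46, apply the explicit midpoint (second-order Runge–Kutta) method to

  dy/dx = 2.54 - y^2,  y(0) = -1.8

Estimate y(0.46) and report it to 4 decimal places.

-2.4005

Midpoint: k1 = f(x_n, y_n); k2 = f(x_n + h/2, y_n + (h/2)·k1); y_{n+1} = y_n + h·k2.
x=0.000000, y=-1.800000:
  k1 = f(0.000000, -1.800000) = -0.700000
  k2 = f(0.230000, -1.961000) = -1.305521
  y ← -1.800000 + 0.46·(-1.305521) = -2.400540
y(0.46) ≈ -2.4005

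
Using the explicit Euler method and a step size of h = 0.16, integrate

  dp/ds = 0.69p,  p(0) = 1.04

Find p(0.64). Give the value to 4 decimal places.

1.5811

Euler: p_{n+1} = p_n + h·f(s_n, p_n).
s=0.000000, p=1.040000: f=0.717600 → p ← 1.040000 + 0.16·0.717600 = 1.154816
s=0.160000, p=1.154816: f=0.796823 → p ← 1.154816 + 0.16·0.796823 = 1.282308
s=0.320000, p=1.282308: f=0.884792 → p ← 1.282308 + 0.16·0.884792 = 1.423874
s=0.480000, p=1.423874: f=0.982473 → p ← 1.423874 + 0.16·0.982473 = 1.581070
p(0.64) ≈ 1.5811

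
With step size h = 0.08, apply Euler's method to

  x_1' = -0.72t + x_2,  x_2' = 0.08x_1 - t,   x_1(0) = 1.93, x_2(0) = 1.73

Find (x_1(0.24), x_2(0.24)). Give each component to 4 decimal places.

Euler on (x_1,x_2): x_1_{n+1} = x_1_n + h·x_1', x_2_{n+1} = x_2_n + h·x_2'.
0.000000: (1.930000, 1.730000); f=(1.730000, 0.154400) → (2.068400, 1.742352)
0.080000: (2.068400, 1.742352); f=(1.684752, 0.085472) → (2.203180, 1.749190)
0.160000: (2.203180, 1.749190); f=(1.633990, 0.016254) → (2.333899, 1.750490)
(x_1(0.24), x_2(0.24)) ≈ (2.3339, 1.7505)

2.3339, 1.7505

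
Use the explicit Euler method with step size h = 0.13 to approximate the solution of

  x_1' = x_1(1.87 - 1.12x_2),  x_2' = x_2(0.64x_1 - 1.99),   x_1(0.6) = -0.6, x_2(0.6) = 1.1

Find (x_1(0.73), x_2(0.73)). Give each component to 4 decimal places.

-0.6498, 0.7605

Euler on (x_1,x_2): x_1_{n+1} = x_1_n + h·x_1', x_2_{n+1} = x_2_n + h·x_2'.
0.600000: (-0.600000, 1.100000); f=(-0.382800, -2.611400) → (-0.649764, 0.760518)
(x_1(0.73), x_2(0.73)) ≈ (-0.6498, 0.7605)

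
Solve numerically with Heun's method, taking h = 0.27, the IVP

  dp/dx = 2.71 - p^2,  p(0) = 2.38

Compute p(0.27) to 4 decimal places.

2.0090

Heun: k1 = f(x_n, p_n); k2 = f(x_n + h, p_n + h·k1); p_{n+1} = p_n + (h/2)·(k1 + k2).
x=0.000000, p=2.380000:
  k1 = f(0.000000, 2.380000) = -2.954400
  k2 = f(0.270000, 1.582312) = 0.206289
  p ← 2.380000 + (0.27/2)·(-2.954400 + 0.206289) = 2.009005
p(0.27) ≈ 2.0090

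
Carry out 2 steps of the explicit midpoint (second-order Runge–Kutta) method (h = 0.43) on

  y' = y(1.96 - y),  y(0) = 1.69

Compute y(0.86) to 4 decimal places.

Midpoint: k1 = f(t_n, y_n); k2 = f(t_n + h/2, y_n + (h/2)·k1); y_{n+1} = y_n + h·k2.
t=0.000000, y=1.690000:
  k1 = f(0.000000, 1.690000) = 0.456300
  k2 = f(0.215000, 1.788104) = 0.307367
  y ← 1.690000 + 0.43·0.307367 = 1.822168
t=0.430000, y=1.822168:
  k1 = f(0.430000, 1.822168) = 0.251153
  k2 = f(0.645000, 1.876166) = 0.157287
  y ← 1.822168 + 0.43·0.157287 = 1.889801
y(0.86) ≈ 1.8898

1.8898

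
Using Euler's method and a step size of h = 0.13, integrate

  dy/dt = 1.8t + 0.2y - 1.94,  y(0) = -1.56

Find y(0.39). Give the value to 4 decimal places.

-2.3693

Euler: y_{n+1} = y_n + h·f(t_n, y_n).
t=0.000000, y=-1.560000: f=-2.252000 → y ← -1.560000 + 0.13·(-2.252000) = -1.852760
t=0.130000, y=-1.852760: f=-2.076552 → y ← -1.852760 + 0.13·(-2.076552) = -2.122712
t=0.260000, y=-2.122712: f=-1.896542 → y ← -2.122712 + 0.13·(-1.896542) = -2.369262
y(0.39) ≈ -2.3693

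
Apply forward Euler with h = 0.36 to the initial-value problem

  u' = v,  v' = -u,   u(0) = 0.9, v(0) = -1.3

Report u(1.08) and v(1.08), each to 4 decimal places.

-0.7933, -1.7246

Euler on (u,v): u_{n+1} = u_n + h·u', v_{n+1} = v_n + h·v'.
0.000000: (0.900000, -1.300000); f=(-1.300000, -0.900000) → (0.432000, -1.624000)
0.360000: (0.432000, -1.624000); f=(-1.624000, -0.432000) → (-0.152640, -1.779520)
0.720000: (-0.152640, -1.779520); f=(-1.779520, 0.152640) → (-0.793267, -1.724570)
(u(1.08), v(1.08)) ≈ (-0.7933, -1.7246)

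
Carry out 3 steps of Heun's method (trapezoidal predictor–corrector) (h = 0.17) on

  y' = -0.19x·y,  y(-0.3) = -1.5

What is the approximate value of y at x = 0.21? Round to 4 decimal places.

-1.5065

Heun: k1 = f(x_n, y_n); k2 = f(x_n + h, y_n + h·k1); y_{n+1} = y_n + (h/2)·(k1 + k2).
x=-0.300000, y=-1.500000:
  k1 = f(-0.300000, -1.500000) = -0.085500
  k2 = f(-0.130000, -1.514535) = -0.037409
  y ← -1.500000 + (0.17/2)·(-0.085500 + (-0.037409)) = -1.510447
x=-0.130000, y=-1.510447:
  k1 = f(-0.130000, -1.510447) = -0.037308
  k2 = f(0.040000, -1.516790) = 0.011528
  y ← -1.510447 + (0.17/2)·(-0.037308 + 0.011528) = -1.512639
x=0.040000, y=-1.512639:
  k1 = f(0.040000, -1.512639) = 0.011496
  k2 = f(0.210000, -1.510684) = 0.060276
  y ← -1.512639 + (0.17/2)·(0.011496 + 0.060276) = -1.506538
y(0.21) ≈ -1.5065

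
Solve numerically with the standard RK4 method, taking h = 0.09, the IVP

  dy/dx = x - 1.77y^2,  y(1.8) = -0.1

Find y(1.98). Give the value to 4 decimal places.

RK4: k1 = f(x_n, y_n); k2 = f(x_n + h/2, y_n + (h/2)·k1); k3 = f(x_n + h/2, y_n + (h/2)·k2); k4 = f(x_n + h, y_n + h·k3); y_{n+1} = y_n + (h/6)·(k1 + 2k2 + 2k3 + k4).
x=1.800000, y=-0.100000:
  k1 = f(1.800000, -0.100000) = 1.782300
  k2 = f(1.845000, -0.019797) = 1.844306
  k3 = f(1.845000, -0.017006) = 1.844488
  k4 = f(1.890000, 0.066004) = 1.882289
  y ← -0.100000 + (0.09/6)·(k1 + 2k2 + 2k3 + k4) = 0.065633
x=1.890000, y=0.065633:
  k1 = f(1.890000, 0.065633) = 1.882375
  k2 = f(1.935000, 0.150340) = 1.894994
  k3 = f(1.935000, 0.150907) = 1.894692
  k4 = f(1.980000, 0.236155) = 1.881289
  y ← 0.065633 + (0.09/6)·(k1 + 2k2 + 2k3 + k4) = 0.235778
y(1.98) ≈ 0.2358

0.2358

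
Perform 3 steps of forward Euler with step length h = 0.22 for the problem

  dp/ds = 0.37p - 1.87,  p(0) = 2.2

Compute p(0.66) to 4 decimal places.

1.4448

Euler: p_{n+1} = p_n + h·f(s_n, p_n).
s=0.000000, p=2.200000: f=-1.056000 → p ← 2.200000 + 0.22·(-1.056000) = 1.967680
s=0.220000, p=1.967680: f=-1.141958 → p ← 1.967680 + 0.22·(-1.141958) = 1.716449
s=0.440000, p=1.716449: f=-1.234914 → p ← 1.716449 + 0.22·(-1.234914) = 1.444768
p(0.66) ≈ 1.4448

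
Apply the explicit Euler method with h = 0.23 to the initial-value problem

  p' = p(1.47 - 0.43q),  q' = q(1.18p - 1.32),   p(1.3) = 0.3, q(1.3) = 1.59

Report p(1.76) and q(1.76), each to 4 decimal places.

0.4307, 0.9802

Euler on (p,q): p_{n+1} = p_n + h·p', q_{n+1} = q_n + h·q'.
1.300000: (0.300000, 1.590000); f=(0.235890, -1.535940) → (0.354255, 1.236734)
1.530000: (0.354255, 1.236734); f=(0.332363, -1.115508) → (0.430698, 0.980167)
(p(1.76), q(1.76)) ≈ (0.4307, 0.9802)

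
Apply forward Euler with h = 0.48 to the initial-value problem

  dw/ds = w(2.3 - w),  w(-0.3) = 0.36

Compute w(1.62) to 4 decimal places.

Euler: w_{n+1} = w_n + h·f(s_n, w_n).
s=-0.300000, w=0.360000: f=0.698400 → w ← 0.360000 + 0.48·0.698400 = 0.695232
s=0.180000, w=0.695232: f=1.115686 → w ← 0.695232 + 0.48·1.115686 = 1.230761
s=0.660000, w=1.230761: f=1.315978 → w ← 1.230761 + 0.48·1.315978 = 1.862431
s=1.140000, w=1.862431: f=0.814943 → w ← 1.862431 + 0.48·0.814943 = 2.253603
w(1.62) ≈ 2.2536

2.2536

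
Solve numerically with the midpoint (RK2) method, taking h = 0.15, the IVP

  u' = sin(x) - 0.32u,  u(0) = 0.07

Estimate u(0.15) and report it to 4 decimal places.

0.0780

Midpoint: k1 = f(x_n, u_n); k2 = f(x_n + h/2, u_n + (h/2)·k1); u_{n+1} = u_n + h·k2.
x=0.000000, u=0.070000:
  k1 = f(0.000000, 0.070000) = -0.022400
  k2 = f(0.075000, 0.068320) = 0.053067
  u ← 0.070000 + 0.15·0.053067 = 0.077960
u(0.15) ≈ 0.0780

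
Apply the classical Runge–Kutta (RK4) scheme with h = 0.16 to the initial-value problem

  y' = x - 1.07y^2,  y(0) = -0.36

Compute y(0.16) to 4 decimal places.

RK4: k1 = f(x_n, y_n); k2 = f(x_n + h/2, y_n + (h/2)·k1); k3 = f(x_n + h/2, y_n + (h/2)·k2); k4 = f(x_n + h, y_n + h·k3); y_{n+1} = y_n + (h/6)·(k1 + 2k2 + 2k3 + k4).
x=0.000000, y=-0.360000:
  k1 = f(0.000000, -0.360000) = -0.138672
  k2 = f(0.080000, -0.371094) = -0.067350
  k3 = f(0.080000, -0.365388) = -0.062854
  k4 = f(0.160000, -0.370057) = 0.013472
  y ← -0.360000 + (0.16/6)·(k1 + 2k2 + 2k3 + k4) = -0.370283
y(0.16) ≈ -0.3703

-0.3703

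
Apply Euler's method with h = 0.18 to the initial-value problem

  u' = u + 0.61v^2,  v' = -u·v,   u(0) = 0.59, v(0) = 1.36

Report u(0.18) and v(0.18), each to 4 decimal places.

0.8993, 1.2156

Euler on (u,v): u_{n+1} = u_n + h·u', v_{n+1} = v_n + h·v'.
0.000000: (0.590000, 1.360000); f=(1.718256, -0.802400) → (0.899286, 1.215568)
(u(0.18), v(0.18)) ≈ (0.8993, 1.2156)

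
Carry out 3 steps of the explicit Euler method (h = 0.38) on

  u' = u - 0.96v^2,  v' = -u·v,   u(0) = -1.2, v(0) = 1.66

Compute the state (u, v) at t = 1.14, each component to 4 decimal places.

-16.6295, 15.5818

Euler on (u,v): u_{n+1} = u_n + h·u', v_{n+1} = v_n + h·v'.
0.000000: (-1.200000, 1.660000); f=(-3.845376, 1.992000) → (-2.661243, 2.416960)
0.380000: (-2.661243, 2.416960); f=(-8.269271, 6.432118) → (-5.803566, 4.861165)
0.760000: (-5.803566, 4.861165); f=(-28.489251, 28.212089) → (-16.629481, 15.581758)
(u(1.14), v(1.14)) ≈ (-16.6295, 15.5818)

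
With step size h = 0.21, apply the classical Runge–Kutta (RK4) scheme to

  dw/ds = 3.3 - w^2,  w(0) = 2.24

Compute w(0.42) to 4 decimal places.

1.9019

RK4: k1 = f(s_n, w_n); k2 = f(s_n + h/2, w_n + (h/2)·k1); k3 = f(s_n + h/2, w_n + (h/2)·k2); k4 = f(s_n + h, w_n + h·k3); w_{n+1} = w_n + (h/6)·(k1 + 2k2 + 2k3 + k4).
s=0.000000, w=2.240000:
  k1 = f(0.000000, 2.240000) = -1.717600
  k2 = f(0.105000, 2.059652) = -0.942166
  k3 = f(0.105000, 2.141073) = -1.284192
  k4 = f(0.210000, 1.970320) = -0.582160
  w ← 2.240000 + (0.21/6)·(k1 + 2k2 + 2k3 + k4) = 2.003663
s=0.210000, w=2.003663:
  k1 = f(0.210000, 2.003663) = -0.714667
  k2 = f(0.315000, 1.928623) = -0.419588
  k3 = f(0.315000, 1.959607) = -0.540058
  k4 = f(0.420000, 1.890251) = -0.273049
  w ← 2.003663 + (0.21/6)·(k1 + 2k2 + 2k3 + k4) = 1.901918
w(0.42) ≈ 1.9019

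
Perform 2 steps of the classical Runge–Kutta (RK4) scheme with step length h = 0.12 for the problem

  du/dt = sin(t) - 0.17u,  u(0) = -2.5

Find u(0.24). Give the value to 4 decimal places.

-2.3718

RK4: k1 = f(t_n, u_n); k2 = f(t_n + h/2, u_n + (h/2)·k1); k3 = f(t_n + h/2, u_n + (h/2)·k2); k4 = f(t_n + h, u_n + h·k3); u_{n+1} = u_n + (h/6)·(k1 + 2k2 + 2k3 + k4).
t=0.000000, u=-2.500000:
  k1 = f(0.000000, -2.500000) = 0.425000
  k2 = f(0.060000, -2.474500) = 0.480629
  k3 = f(0.060000, -2.471162) = 0.480062
  k4 = f(0.120000, -2.442393) = 0.534919
  u ← -2.500000 + (0.12/6)·(k1 + 2k2 + 2k3 + k4) = -2.442374
t=0.120000, u=-2.442374:
  k1 = f(0.120000, -2.442374) = 0.534916
  k2 = f(0.180000, -2.410279) = 0.588777
  k3 = f(0.180000, -2.407047) = 0.588228
  k4 = f(0.240000, -2.371787) = 0.640906
  u ← -2.442374 + (0.12/6)·(k1 + 2k2 + 2k3 + k4) = -2.371777
u(0.24) ≈ -2.3718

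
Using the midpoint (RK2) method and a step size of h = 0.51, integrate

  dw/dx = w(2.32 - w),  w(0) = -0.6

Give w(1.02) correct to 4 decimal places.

-22.8701

Midpoint: k1 = f(x_n, w_n); k2 = f(x_n + h/2, w_n + (h/2)·k1); w_{n+1} = w_n + h·k2.
x=0.000000, w=-0.600000:
  k1 = f(0.000000, -0.600000) = -1.752000
  k2 = f(0.255000, -1.046760) = -3.524190
  w ← -0.600000 + 0.51·(-3.524190) = -2.397337
x=0.510000, w=-2.397337:
  k1 = f(0.510000, -2.397337) = -11.309045
  k2 = f(0.765000, -5.281143) = -40.142725
  w ← -2.397337 + 0.51·(-40.142725) = -22.870127
w(1.02) ≈ -22.8701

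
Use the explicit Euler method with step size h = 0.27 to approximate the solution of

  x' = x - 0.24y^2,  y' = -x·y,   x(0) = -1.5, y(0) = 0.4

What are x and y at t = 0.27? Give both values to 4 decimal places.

Euler on (x,y): x_{n+1} = x_n + h·x', y_{n+1} = y_n + h·y'.
0.000000: (-1.500000, 0.400000); f=(-1.538400, 0.600000) → (-1.915368, 0.562000)
(x(0.27), y(0.27)) ≈ (-1.9154, 0.5620)

-1.9154, 0.5620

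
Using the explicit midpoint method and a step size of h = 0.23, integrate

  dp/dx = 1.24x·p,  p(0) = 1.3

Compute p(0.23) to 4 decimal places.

1.3426

Midpoint: k1 = f(x_n, p_n); k2 = f(x_n + h/2, p_n + (h/2)·k1); p_{n+1} = p_n + h·k2.
x=0.000000, p=1.300000:
  k1 = f(0.000000, 1.300000) = 0.000000
  k2 = f(0.115000, 1.300000) = 0.185380
  p ← 1.300000 + 0.23·0.185380 = 1.342637
p(0.23) ≈ 1.3426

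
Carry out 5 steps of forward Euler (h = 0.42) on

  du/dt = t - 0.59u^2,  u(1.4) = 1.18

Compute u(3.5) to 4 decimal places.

Euler: u_{n+1} = u_n + h·f(t_n, u_n).
t=1.400000, u=1.180000: f=0.578484 → u ← 1.180000 + 0.42·0.578484 = 1.422963
t=1.820000, u=1.422963: f=0.625354 → u ← 1.422963 + 0.42·0.625354 = 1.685612
t=2.240000, u=1.685612: f=0.563641 → u ← 1.685612 + 0.42·0.563641 = 1.922341
t=2.660000, u=1.922341: f=0.479717 → u ← 1.922341 + 0.42·0.479717 = 2.123822
t=3.080000, u=2.123822: f=0.418734 → u ← 2.123822 + 0.42·0.418734 = 2.299690
u(3.5) ≈ 2.2997

2.2997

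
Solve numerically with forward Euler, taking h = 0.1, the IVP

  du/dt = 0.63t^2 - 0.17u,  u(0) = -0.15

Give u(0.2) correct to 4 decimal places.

Euler: u_{n+1} = u_n + h·f(t_n, u_n).
t=0.000000, u=-0.150000: f=0.025500 → u ← -0.150000 + 0.1·0.025500 = -0.147450
t=0.100000, u=-0.147450: f=0.031367 → u ← -0.147450 + 0.1·0.031367 = -0.144313
u(0.2) ≈ -0.1443

-0.1443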